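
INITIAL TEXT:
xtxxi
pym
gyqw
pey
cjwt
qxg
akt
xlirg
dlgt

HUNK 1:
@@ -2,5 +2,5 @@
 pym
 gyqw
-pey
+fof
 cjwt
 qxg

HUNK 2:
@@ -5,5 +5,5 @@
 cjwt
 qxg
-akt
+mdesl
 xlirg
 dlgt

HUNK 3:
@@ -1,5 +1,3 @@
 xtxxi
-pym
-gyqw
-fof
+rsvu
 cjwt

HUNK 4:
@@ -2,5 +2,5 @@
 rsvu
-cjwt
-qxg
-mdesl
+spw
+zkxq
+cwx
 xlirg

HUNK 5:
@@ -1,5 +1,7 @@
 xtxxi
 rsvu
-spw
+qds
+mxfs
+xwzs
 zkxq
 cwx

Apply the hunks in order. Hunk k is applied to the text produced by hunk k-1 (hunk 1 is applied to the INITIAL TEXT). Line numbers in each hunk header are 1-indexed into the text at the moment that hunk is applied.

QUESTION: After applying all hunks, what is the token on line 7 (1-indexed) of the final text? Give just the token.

Hunk 1: at line 2 remove [pey] add [fof] -> 9 lines: xtxxi pym gyqw fof cjwt qxg akt xlirg dlgt
Hunk 2: at line 5 remove [akt] add [mdesl] -> 9 lines: xtxxi pym gyqw fof cjwt qxg mdesl xlirg dlgt
Hunk 3: at line 1 remove [pym,gyqw,fof] add [rsvu] -> 7 lines: xtxxi rsvu cjwt qxg mdesl xlirg dlgt
Hunk 4: at line 2 remove [cjwt,qxg,mdesl] add [spw,zkxq,cwx] -> 7 lines: xtxxi rsvu spw zkxq cwx xlirg dlgt
Hunk 5: at line 1 remove [spw] add [qds,mxfs,xwzs] -> 9 lines: xtxxi rsvu qds mxfs xwzs zkxq cwx xlirg dlgt
Final line 7: cwx

Answer: cwx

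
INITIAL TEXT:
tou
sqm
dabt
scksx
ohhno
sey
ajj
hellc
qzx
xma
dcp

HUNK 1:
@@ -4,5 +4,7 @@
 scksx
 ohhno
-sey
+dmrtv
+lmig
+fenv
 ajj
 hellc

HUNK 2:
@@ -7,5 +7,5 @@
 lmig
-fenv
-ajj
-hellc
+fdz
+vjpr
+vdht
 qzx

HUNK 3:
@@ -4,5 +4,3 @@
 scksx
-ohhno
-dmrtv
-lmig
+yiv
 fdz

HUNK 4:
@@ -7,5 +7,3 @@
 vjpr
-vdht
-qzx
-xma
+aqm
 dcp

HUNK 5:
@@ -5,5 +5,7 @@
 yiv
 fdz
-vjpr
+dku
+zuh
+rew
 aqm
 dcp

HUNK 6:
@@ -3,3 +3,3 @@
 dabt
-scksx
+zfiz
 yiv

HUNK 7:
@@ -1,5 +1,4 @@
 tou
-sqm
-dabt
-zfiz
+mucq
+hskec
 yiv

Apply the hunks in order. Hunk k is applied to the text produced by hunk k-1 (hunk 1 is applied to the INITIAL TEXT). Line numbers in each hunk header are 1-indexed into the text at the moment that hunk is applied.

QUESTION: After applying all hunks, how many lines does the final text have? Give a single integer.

Answer: 10

Derivation:
Hunk 1: at line 4 remove [sey] add [dmrtv,lmig,fenv] -> 13 lines: tou sqm dabt scksx ohhno dmrtv lmig fenv ajj hellc qzx xma dcp
Hunk 2: at line 7 remove [fenv,ajj,hellc] add [fdz,vjpr,vdht] -> 13 lines: tou sqm dabt scksx ohhno dmrtv lmig fdz vjpr vdht qzx xma dcp
Hunk 3: at line 4 remove [ohhno,dmrtv,lmig] add [yiv] -> 11 lines: tou sqm dabt scksx yiv fdz vjpr vdht qzx xma dcp
Hunk 4: at line 7 remove [vdht,qzx,xma] add [aqm] -> 9 lines: tou sqm dabt scksx yiv fdz vjpr aqm dcp
Hunk 5: at line 5 remove [vjpr] add [dku,zuh,rew] -> 11 lines: tou sqm dabt scksx yiv fdz dku zuh rew aqm dcp
Hunk 6: at line 3 remove [scksx] add [zfiz] -> 11 lines: tou sqm dabt zfiz yiv fdz dku zuh rew aqm dcp
Hunk 7: at line 1 remove [sqm,dabt,zfiz] add [mucq,hskec] -> 10 lines: tou mucq hskec yiv fdz dku zuh rew aqm dcp
Final line count: 10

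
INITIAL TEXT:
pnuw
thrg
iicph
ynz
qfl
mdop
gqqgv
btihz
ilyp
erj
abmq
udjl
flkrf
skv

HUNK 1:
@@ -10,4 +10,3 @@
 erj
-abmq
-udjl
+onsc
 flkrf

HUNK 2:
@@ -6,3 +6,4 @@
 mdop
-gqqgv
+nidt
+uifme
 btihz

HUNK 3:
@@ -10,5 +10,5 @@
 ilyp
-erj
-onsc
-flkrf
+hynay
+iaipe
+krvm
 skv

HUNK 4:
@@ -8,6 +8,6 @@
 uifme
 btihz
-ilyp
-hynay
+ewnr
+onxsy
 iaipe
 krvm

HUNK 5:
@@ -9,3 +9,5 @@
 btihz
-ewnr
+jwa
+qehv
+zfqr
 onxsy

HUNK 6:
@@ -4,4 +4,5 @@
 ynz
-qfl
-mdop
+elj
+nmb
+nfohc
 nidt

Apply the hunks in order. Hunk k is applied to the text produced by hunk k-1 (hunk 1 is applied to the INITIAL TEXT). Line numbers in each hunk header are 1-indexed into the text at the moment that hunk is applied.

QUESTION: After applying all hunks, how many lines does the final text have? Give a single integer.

Hunk 1: at line 10 remove [abmq,udjl] add [onsc] -> 13 lines: pnuw thrg iicph ynz qfl mdop gqqgv btihz ilyp erj onsc flkrf skv
Hunk 2: at line 6 remove [gqqgv] add [nidt,uifme] -> 14 lines: pnuw thrg iicph ynz qfl mdop nidt uifme btihz ilyp erj onsc flkrf skv
Hunk 3: at line 10 remove [erj,onsc,flkrf] add [hynay,iaipe,krvm] -> 14 lines: pnuw thrg iicph ynz qfl mdop nidt uifme btihz ilyp hynay iaipe krvm skv
Hunk 4: at line 8 remove [ilyp,hynay] add [ewnr,onxsy] -> 14 lines: pnuw thrg iicph ynz qfl mdop nidt uifme btihz ewnr onxsy iaipe krvm skv
Hunk 5: at line 9 remove [ewnr] add [jwa,qehv,zfqr] -> 16 lines: pnuw thrg iicph ynz qfl mdop nidt uifme btihz jwa qehv zfqr onxsy iaipe krvm skv
Hunk 6: at line 4 remove [qfl,mdop] add [elj,nmb,nfohc] -> 17 lines: pnuw thrg iicph ynz elj nmb nfohc nidt uifme btihz jwa qehv zfqr onxsy iaipe krvm skv
Final line count: 17

Answer: 17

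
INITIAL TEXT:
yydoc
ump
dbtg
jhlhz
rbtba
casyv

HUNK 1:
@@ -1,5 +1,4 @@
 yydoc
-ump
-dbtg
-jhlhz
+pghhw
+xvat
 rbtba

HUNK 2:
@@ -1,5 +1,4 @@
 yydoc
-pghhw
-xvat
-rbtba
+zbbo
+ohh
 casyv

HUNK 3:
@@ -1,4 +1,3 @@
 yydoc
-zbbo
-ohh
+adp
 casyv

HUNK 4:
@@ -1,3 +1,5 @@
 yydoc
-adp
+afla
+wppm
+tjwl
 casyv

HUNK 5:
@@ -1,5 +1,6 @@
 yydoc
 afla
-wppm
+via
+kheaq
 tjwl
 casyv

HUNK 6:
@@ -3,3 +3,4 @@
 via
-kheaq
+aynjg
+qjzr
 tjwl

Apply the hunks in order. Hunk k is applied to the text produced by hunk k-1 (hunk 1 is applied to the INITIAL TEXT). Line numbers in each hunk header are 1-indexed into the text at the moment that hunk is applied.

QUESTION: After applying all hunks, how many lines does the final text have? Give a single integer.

Answer: 7

Derivation:
Hunk 1: at line 1 remove [ump,dbtg,jhlhz] add [pghhw,xvat] -> 5 lines: yydoc pghhw xvat rbtba casyv
Hunk 2: at line 1 remove [pghhw,xvat,rbtba] add [zbbo,ohh] -> 4 lines: yydoc zbbo ohh casyv
Hunk 3: at line 1 remove [zbbo,ohh] add [adp] -> 3 lines: yydoc adp casyv
Hunk 4: at line 1 remove [adp] add [afla,wppm,tjwl] -> 5 lines: yydoc afla wppm tjwl casyv
Hunk 5: at line 1 remove [wppm] add [via,kheaq] -> 6 lines: yydoc afla via kheaq tjwl casyv
Hunk 6: at line 3 remove [kheaq] add [aynjg,qjzr] -> 7 lines: yydoc afla via aynjg qjzr tjwl casyv
Final line count: 7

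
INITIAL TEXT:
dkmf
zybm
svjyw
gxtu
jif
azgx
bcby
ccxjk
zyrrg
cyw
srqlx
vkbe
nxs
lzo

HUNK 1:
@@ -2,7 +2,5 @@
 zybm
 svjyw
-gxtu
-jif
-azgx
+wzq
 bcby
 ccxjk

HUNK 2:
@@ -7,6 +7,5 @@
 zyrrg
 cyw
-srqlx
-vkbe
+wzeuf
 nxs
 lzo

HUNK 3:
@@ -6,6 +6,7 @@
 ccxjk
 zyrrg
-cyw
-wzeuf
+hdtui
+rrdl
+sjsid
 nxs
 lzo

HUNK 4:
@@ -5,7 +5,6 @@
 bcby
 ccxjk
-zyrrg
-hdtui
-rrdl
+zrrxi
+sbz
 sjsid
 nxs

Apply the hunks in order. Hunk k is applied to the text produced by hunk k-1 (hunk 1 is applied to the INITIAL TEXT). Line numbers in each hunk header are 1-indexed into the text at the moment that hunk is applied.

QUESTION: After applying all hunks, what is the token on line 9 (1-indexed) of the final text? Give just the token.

Hunk 1: at line 2 remove [gxtu,jif,azgx] add [wzq] -> 12 lines: dkmf zybm svjyw wzq bcby ccxjk zyrrg cyw srqlx vkbe nxs lzo
Hunk 2: at line 7 remove [srqlx,vkbe] add [wzeuf] -> 11 lines: dkmf zybm svjyw wzq bcby ccxjk zyrrg cyw wzeuf nxs lzo
Hunk 3: at line 6 remove [cyw,wzeuf] add [hdtui,rrdl,sjsid] -> 12 lines: dkmf zybm svjyw wzq bcby ccxjk zyrrg hdtui rrdl sjsid nxs lzo
Hunk 4: at line 5 remove [zyrrg,hdtui,rrdl] add [zrrxi,sbz] -> 11 lines: dkmf zybm svjyw wzq bcby ccxjk zrrxi sbz sjsid nxs lzo
Final line 9: sjsid

Answer: sjsid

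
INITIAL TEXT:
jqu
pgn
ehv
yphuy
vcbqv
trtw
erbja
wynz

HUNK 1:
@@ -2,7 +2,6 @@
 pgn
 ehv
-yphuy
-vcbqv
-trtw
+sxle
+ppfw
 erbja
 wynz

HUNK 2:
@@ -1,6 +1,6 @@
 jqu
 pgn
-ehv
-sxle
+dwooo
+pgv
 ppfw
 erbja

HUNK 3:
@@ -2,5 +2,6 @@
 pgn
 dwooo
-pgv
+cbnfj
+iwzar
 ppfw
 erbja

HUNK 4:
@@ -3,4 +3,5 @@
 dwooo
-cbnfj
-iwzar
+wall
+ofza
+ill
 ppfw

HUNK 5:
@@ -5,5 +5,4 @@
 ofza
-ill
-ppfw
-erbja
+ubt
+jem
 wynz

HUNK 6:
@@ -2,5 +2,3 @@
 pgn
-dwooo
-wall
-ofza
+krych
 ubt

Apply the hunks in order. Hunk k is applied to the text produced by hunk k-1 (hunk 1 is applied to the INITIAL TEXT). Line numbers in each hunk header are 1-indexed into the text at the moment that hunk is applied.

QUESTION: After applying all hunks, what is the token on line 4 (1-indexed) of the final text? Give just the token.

Answer: ubt

Derivation:
Hunk 1: at line 2 remove [yphuy,vcbqv,trtw] add [sxle,ppfw] -> 7 lines: jqu pgn ehv sxle ppfw erbja wynz
Hunk 2: at line 1 remove [ehv,sxle] add [dwooo,pgv] -> 7 lines: jqu pgn dwooo pgv ppfw erbja wynz
Hunk 3: at line 2 remove [pgv] add [cbnfj,iwzar] -> 8 lines: jqu pgn dwooo cbnfj iwzar ppfw erbja wynz
Hunk 4: at line 3 remove [cbnfj,iwzar] add [wall,ofza,ill] -> 9 lines: jqu pgn dwooo wall ofza ill ppfw erbja wynz
Hunk 5: at line 5 remove [ill,ppfw,erbja] add [ubt,jem] -> 8 lines: jqu pgn dwooo wall ofza ubt jem wynz
Hunk 6: at line 2 remove [dwooo,wall,ofza] add [krych] -> 6 lines: jqu pgn krych ubt jem wynz
Final line 4: ubt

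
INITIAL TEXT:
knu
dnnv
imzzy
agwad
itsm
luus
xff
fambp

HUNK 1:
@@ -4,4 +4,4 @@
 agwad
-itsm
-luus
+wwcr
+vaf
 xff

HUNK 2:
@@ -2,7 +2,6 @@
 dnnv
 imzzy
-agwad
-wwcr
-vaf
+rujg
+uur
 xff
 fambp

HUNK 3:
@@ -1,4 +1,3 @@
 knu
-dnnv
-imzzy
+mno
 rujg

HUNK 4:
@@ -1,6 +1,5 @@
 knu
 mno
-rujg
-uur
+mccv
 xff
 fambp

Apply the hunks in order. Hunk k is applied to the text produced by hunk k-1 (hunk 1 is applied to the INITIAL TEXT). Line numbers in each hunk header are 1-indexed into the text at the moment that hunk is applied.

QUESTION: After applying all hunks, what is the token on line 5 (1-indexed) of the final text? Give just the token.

Answer: fambp

Derivation:
Hunk 1: at line 4 remove [itsm,luus] add [wwcr,vaf] -> 8 lines: knu dnnv imzzy agwad wwcr vaf xff fambp
Hunk 2: at line 2 remove [agwad,wwcr,vaf] add [rujg,uur] -> 7 lines: knu dnnv imzzy rujg uur xff fambp
Hunk 3: at line 1 remove [dnnv,imzzy] add [mno] -> 6 lines: knu mno rujg uur xff fambp
Hunk 4: at line 1 remove [rujg,uur] add [mccv] -> 5 lines: knu mno mccv xff fambp
Final line 5: fambp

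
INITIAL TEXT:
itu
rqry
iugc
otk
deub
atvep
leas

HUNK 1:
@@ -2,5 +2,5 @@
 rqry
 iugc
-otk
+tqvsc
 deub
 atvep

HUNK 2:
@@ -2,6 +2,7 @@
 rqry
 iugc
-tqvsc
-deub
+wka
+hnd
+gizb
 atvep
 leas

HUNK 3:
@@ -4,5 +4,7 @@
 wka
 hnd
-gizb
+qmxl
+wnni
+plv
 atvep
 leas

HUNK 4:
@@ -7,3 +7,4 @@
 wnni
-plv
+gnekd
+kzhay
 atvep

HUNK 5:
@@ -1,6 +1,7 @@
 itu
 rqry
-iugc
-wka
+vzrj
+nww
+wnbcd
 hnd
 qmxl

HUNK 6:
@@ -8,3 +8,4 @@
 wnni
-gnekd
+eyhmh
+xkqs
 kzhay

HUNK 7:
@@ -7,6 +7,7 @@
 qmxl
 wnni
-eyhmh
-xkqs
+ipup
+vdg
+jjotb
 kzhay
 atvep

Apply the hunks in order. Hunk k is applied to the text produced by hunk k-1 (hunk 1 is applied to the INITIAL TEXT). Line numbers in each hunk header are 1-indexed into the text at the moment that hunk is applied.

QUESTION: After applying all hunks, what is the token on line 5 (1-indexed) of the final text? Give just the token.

Hunk 1: at line 2 remove [otk] add [tqvsc] -> 7 lines: itu rqry iugc tqvsc deub atvep leas
Hunk 2: at line 2 remove [tqvsc,deub] add [wka,hnd,gizb] -> 8 lines: itu rqry iugc wka hnd gizb atvep leas
Hunk 3: at line 4 remove [gizb] add [qmxl,wnni,plv] -> 10 lines: itu rqry iugc wka hnd qmxl wnni plv atvep leas
Hunk 4: at line 7 remove [plv] add [gnekd,kzhay] -> 11 lines: itu rqry iugc wka hnd qmxl wnni gnekd kzhay atvep leas
Hunk 5: at line 1 remove [iugc,wka] add [vzrj,nww,wnbcd] -> 12 lines: itu rqry vzrj nww wnbcd hnd qmxl wnni gnekd kzhay atvep leas
Hunk 6: at line 8 remove [gnekd] add [eyhmh,xkqs] -> 13 lines: itu rqry vzrj nww wnbcd hnd qmxl wnni eyhmh xkqs kzhay atvep leas
Hunk 7: at line 7 remove [eyhmh,xkqs] add [ipup,vdg,jjotb] -> 14 lines: itu rqry vzrj nww wnbcd hnd qmxl wnni ipup vdg jjotb kzhay atvep leas
Final line 5: wnbcd

Answer: wnbcd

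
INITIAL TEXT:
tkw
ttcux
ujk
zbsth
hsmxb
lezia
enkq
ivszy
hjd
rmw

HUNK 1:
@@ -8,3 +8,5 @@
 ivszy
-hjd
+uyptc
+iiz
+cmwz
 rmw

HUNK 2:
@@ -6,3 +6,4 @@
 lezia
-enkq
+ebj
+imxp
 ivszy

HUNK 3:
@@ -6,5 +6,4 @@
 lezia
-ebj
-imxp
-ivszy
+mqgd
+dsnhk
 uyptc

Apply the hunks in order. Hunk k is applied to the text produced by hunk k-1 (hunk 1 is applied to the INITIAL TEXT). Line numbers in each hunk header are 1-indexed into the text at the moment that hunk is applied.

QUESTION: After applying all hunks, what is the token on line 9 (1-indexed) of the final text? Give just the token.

Answer: uyptc

Derivation:
Hunk 1: at line 8 remove [hjd] add [uyptc,iiz,cmwz] -> 12 lines: tkw ttcux ujk zbsth hsmxb lezia enkq ivszy uyptc iiz cmwz rmw
Hunk 2: at line 6 remove [enkq] add [ebj,imxp] -> 13 lines: tkw ttcux ujk zbsth hsmxb lezia ebj imxp ivszy uyptc iiz cmwz rmw
Hunk 3: at line 6 remove [ebj,imxp,ivszy] add [mqgd,dsnhk] -> 12 lines: tkw ttcux ujk zbsth hsmxb lezia mqgd dsnhk uyptc iiz cmwz rmw
Final line 9: uyptc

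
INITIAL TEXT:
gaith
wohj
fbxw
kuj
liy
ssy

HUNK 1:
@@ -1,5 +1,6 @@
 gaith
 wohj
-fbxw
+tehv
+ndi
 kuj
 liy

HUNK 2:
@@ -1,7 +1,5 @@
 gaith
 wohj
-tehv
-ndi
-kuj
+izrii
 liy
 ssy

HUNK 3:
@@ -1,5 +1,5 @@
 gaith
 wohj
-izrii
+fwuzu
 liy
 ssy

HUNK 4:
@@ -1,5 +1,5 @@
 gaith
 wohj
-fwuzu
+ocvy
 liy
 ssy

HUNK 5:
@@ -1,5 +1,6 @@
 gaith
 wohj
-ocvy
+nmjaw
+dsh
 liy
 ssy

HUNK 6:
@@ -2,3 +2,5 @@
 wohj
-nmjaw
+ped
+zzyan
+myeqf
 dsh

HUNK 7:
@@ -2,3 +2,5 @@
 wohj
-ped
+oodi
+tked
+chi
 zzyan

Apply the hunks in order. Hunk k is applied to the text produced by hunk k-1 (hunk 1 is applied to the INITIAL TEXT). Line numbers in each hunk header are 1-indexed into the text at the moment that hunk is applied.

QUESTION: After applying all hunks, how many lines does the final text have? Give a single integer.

Answer: 10

Derivation:
Hunk 1: at line 1 remove [fbxw] add [tehv,ndi] -> 7 lines: gaith wohj tehv ndi kuj liy ssy
Hunk 2: at line 1 remove [tehv,ndi,kuj] add [izrii] -> 5 lines: gaith wohj izrii liy ssy
Hunk 3: at line 1 remove [izrii] add [fwuzu] -> 5 lines: gaith wohj fwuzu liy ssy
Hunk 4: at line 1 remove [fwuzu] add [ocvy] -> 5 lines: gaith wohj ocvy liy ssy
Hunk 5: at line 1 remove [ocvy] add [nmjaw,dsh] -> 6 lines: gaith wohj nmjaw dsh liy ssy
Hunk 6: at line 2 remove [nmjaw] add [ped,zzyan,myeqf] -> 8 lines: gaith wohj ped zzyan myeqf dsh liy ssy
Hunk 7: at line 2 remove [ped] add [oodi,tked,chi] -> 10 lines: gaith wohj oodi tked chi zzyan myeqf dsh liy ssy
Final line count: 10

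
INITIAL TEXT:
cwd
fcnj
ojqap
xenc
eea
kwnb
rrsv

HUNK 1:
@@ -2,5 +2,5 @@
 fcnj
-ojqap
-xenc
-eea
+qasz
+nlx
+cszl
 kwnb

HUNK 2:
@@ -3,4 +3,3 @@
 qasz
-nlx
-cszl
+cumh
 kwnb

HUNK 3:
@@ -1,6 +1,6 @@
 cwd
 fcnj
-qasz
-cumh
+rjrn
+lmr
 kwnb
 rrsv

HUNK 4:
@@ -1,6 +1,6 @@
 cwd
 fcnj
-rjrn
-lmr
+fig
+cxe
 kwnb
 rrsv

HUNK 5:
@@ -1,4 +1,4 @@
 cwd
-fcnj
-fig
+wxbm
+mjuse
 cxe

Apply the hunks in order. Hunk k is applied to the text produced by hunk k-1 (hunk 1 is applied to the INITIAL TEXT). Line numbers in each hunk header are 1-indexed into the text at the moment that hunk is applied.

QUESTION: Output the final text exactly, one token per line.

Answer: cwd
wxbm
mjuse
cxe
kwnb
rrsv

Derivation:
Hunk 1: at line 2 remove [ojqap,xenc,eea] add [qasz,nlx,cszl] -> 7 lines: cwd fcnj qasz nlx cszl kwnb rrsv
Hunk 2: at line 3 remove [nlx,cszl] add [cumh] -> 6 lines: cwd fcnj qasz cumh kwnb rrsv
Hunk 3: at line 1 remove [qasz,cumh] add [rjrn,lmr] -> 6 lines: cwd fcnj rjrn lmr kwnb rrsv
Hunk 4: at line 1 remove [rjrn,lmr] add [fig,cxe] -> 6 lines: cwd fcnj fig cxe kwnb rrsv
Hunk 5: at line 1 remove [fcnj,fig] add [wxbm,mjuse] -> 6 lines: cwd wxbm mjuse cxe kwnb rrsv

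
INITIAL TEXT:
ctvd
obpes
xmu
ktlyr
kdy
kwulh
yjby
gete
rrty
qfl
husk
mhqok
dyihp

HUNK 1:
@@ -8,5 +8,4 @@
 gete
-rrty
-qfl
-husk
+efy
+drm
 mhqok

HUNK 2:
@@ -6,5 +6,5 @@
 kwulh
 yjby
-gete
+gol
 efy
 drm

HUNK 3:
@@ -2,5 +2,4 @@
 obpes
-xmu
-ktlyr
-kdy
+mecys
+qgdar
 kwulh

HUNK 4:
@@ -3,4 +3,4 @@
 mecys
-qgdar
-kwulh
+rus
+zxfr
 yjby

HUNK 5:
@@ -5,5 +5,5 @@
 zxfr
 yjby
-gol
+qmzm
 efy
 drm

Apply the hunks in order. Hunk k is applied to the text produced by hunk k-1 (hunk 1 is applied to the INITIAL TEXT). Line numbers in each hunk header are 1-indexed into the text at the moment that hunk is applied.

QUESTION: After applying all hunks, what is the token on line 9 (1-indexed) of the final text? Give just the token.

Answer: drm

Derivation:
Hunk 1: at line 8 remove [rrty,qfl,husk] add [efy,drm] -> 12 lines: ctvd obpes xmu ktlyr kdy kwulh yjby gete efy drm mhqok dyihp
Hunk 2: at line 6 remove [gete] add [gol] -> 12 lines: ctvd obpes xmu ktlyr kdy kwulh yjby gol efy drm mhqok dyihp
Hunk 3: at line 2 remove [xmu,ktlyr,kdy] add [mecys,qgdar] -> 11 lines: ctvd obpes mecys qgdar kwulh yjby gol efy drm mhqok dyihp
Hunk 4: at line 3 remove [qgdar,kwulh] add [rus,zxfr] -> 11 lines: ctvd obpes mecys rus zxfr yjby gol efy drm mhqok dyihp
Hunk 5: at line 5 remove [gol] add [qmzm] -> 11 lines: ctvd obpes mecys rus zxfr yjby qmzm efy drm mhqok dyihp
Final line 9: drm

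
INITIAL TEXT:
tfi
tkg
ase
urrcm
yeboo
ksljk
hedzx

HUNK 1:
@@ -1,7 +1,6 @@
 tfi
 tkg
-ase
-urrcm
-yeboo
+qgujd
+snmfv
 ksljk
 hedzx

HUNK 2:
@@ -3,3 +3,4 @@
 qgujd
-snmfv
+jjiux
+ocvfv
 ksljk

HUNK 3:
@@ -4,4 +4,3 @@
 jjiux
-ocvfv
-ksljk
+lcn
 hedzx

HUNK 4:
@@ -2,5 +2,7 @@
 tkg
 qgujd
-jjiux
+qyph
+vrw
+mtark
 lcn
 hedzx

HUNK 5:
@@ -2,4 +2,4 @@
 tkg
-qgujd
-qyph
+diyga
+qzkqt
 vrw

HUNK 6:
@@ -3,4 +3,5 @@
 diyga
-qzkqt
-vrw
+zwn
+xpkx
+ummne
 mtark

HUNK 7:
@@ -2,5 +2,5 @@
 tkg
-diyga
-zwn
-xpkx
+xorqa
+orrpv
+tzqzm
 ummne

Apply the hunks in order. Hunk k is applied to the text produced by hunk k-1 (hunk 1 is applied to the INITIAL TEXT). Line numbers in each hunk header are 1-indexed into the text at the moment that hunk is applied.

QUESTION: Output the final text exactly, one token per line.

Hunk 1: at line 1 remove [ase,urrcm,yeboo] add [qgujd,snmfv] -> 6 lines: tfi tkg qgujd snmfv ksljk hedzx
Hunk 2: at line 3 remove [snmfv] add [jjiux,ocvfv] -> 7 lines: tfi tkg qgujd jjiux ocvfv ksljk hedzx
Hunk 3: at line 4 remove [ocvfv,ksljk] add [lcn] -> 6 lines: tfi tkg qgujd jjiux lcn hedzx
Hunk 4: at line 2 remove [jjiux] add [qyph,vrw,mtark] -> 8 lines: tfi tkg qgujd qyph vrw mtark lcn hedzx
Hunk 5: at line 2 remove [qgujd,qyph] add [diyga,qzkqt] -> 8 lines: tfi tkg diyga qzkqt vrw mtark lcn hedzx
Hunk 6: at line 3 remove [qzkqt,vrw] add [zwn,xpkx,ummne] -> 9 lines: tfi tkg diyga zwn xpkx ummne mtark lcn hedzx
Hunk 7: at line 2 remove [diyga,zwn,xpkx] add [xorqa,orrpv,tzqzm] -> 9 lines: tfi tkg xorqa orrpv tzqzm ummne mtark lcn hedzx

Answer: tfi
tkg
xorqa
orrpv
tzqzm
ummne
mtark
lcn
hedzx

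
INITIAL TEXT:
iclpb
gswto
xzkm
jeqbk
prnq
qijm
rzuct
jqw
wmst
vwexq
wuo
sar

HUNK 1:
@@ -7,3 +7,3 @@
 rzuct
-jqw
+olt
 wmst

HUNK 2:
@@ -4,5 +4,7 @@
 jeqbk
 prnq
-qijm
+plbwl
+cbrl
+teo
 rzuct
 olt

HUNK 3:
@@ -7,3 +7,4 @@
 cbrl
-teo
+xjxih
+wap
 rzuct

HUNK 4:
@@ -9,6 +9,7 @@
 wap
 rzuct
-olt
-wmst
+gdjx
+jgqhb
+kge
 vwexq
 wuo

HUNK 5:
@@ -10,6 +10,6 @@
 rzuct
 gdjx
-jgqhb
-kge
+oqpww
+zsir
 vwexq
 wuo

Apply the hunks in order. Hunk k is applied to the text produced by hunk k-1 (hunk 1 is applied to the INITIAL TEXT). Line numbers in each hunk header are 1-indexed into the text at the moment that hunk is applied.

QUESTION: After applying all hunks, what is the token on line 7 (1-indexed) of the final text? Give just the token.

Answer: cbrl

Derivation:
Hunk 1: at line 7 remove [jqw] add [olt] -> 12 lines: iclpb gswto xzkm jeqbk prnq qijm rzuct olt wmst vwexq wuo sar
Hunk 2: at line 4 remove [qijm] add [plbwl,cbrl,teo] -> 14 lines: iclpb gswto xzkm jeqbk prnq plbwl cbrl teo rzuct olt wmst vwexq wuo sar
Hunk 3: at line 7 remove [teo] add [xjxih,wap] -> 15 lines: iclpb gswto xzkm jeqbk prnq plbwl cbrl xjxih wap rzuct olt wmst vwexq wuo sar
Hunk 4: at line 9 remove [olt,wmst] add [gdjx,jgqhb,kge] -> 16 lines: iclpb gswto xzkm jeqbk prnq plbwl cbrl xjxih wap rzuct gdjx jgqhb kge vwexq wuo sar
Hunk 5: at line 10 remove [jgqhb,kge] add [oqpww,zsir] -> 16 lines: iclpb gswto xzkm jeqbk prnq plbwl cbrl xjxih wap rzuct gdjx oqpww zsir vwexq wuo sar
Final line 7: cbrl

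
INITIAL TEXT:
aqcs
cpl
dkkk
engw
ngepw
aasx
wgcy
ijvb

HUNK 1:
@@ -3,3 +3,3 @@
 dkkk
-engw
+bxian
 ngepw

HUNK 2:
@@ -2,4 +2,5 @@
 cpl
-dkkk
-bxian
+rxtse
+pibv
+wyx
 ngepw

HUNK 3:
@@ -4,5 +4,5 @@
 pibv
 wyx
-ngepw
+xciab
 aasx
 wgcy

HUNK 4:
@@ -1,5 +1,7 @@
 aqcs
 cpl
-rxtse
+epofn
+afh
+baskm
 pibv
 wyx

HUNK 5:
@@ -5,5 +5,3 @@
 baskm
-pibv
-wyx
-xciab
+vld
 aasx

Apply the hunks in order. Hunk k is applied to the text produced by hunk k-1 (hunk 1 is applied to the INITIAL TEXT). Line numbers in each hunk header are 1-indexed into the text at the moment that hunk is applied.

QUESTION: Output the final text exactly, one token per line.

Answer: aqcs
cpl
epofn
afh
baskm
vld
aasx
wgcy
ijvb

Derivation:
Hunk 1: at line 3 remove [engw] add [bxian] -> 8 lines: aqcs cpl dkkk bxian ngepw aasx wgcy ijvb
Hunk 2: at line 2 remove [dkkk,bxian] add [rxtse,pibv,wyx] -> 9 lines: aqcs cpl rxtse pibv wyx ngepw aasx wgcy ijvb
Hunk 3: at line 4 remove [ngepw] add [xciab] -> 9 lines: aqcs cpl rxtse pibv wyx xciab aasx wgcy ijvb
Hunk 4: at line 1 remove [rxtse] add [epofn,afh,baskm] -> 11 lines: aqcs cpl epofn afh baskm pibv wyx xciab aasx wgcy ijvb
Hunk 5: at line 5 remove [pibv,wyx,xciab] add [vld] -> 9 lines: aqcs cpl epofn afh baskm vld aasx wgcy ijvb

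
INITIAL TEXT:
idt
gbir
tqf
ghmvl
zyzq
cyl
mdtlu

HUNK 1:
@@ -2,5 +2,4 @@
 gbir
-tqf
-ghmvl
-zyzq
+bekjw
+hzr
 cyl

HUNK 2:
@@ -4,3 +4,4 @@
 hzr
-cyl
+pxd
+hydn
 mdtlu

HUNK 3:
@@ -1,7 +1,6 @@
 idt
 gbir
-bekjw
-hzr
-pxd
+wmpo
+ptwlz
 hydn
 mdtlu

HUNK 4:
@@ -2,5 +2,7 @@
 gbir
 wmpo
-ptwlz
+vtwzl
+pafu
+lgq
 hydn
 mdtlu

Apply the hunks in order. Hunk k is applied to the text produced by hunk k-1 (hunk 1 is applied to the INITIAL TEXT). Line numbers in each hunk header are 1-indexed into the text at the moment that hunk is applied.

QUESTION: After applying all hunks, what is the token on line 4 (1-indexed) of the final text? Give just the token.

Answer: vtwzl

Derivation:
Hunk 1: at line 2 remove [tqf,ghmvl,zyzq] add [bekjw,hzr] -> 6 lines: idt gbir bekjw hzr cyl mdtlu
Hunk 2: at line 4 remove [cyl] add [pxd,hydn] -> 7 lines: idt gbir bekjw hzr pxd hydn mdtlu
Hunk 3: at line 1 remove [bekjw,hzr,pxd] add [wmpo,ptwlz] -> 6 lines: idt gbir wmpo ptwlz hydn mdtlu
Hunk 4: at line 2 remove [ptwlz] add [vtwzl,pafu,lgq] -> 8 lines: idt gbir wmpo vtwzl pafu lgq hydn mdtlu
Final line 4: vtwzl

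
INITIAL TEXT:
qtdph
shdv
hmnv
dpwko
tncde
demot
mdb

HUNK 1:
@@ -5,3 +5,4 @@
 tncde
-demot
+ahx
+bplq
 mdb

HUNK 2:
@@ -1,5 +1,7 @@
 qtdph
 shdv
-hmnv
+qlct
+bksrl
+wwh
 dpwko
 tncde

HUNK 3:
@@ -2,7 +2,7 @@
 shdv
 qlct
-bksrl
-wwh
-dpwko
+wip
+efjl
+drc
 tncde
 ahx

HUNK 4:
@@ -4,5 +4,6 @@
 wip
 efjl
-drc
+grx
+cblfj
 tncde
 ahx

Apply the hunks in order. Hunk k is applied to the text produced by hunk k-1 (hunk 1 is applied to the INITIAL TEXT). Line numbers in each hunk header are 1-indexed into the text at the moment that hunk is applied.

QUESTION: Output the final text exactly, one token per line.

Hunk 1: at line 5 remove [demot] add [ahx,bplq] -> 8 lines: qtdph shdv hmnv dpwko tncde ahx bplq mdb
Hunk 2: at line 1 remove [hmnv] add [qlct,bksrl,wwh] -> 10 lines: qtdph shdv qlct bksrl wwh dpwko tncde ahx bplq mdb
Hunk 3: at line 2 remove [bksrl,wwh,dpwko] add [wip,efjl,drc] -> 10 lines: qtdph shdv qlct wip efjl drc tncde ahx bplq mdb
Hunk 4: at line 4 remove [drc] add [grx,cblfj] -> 11 lines: qtdph shdv qlct wip efjl grx cblfj tncde ahx bplq mdb

Answer: qtdph
shdv
qlct
wip
efjl
grx
cblfj
tncde
ahx
bplq
mdb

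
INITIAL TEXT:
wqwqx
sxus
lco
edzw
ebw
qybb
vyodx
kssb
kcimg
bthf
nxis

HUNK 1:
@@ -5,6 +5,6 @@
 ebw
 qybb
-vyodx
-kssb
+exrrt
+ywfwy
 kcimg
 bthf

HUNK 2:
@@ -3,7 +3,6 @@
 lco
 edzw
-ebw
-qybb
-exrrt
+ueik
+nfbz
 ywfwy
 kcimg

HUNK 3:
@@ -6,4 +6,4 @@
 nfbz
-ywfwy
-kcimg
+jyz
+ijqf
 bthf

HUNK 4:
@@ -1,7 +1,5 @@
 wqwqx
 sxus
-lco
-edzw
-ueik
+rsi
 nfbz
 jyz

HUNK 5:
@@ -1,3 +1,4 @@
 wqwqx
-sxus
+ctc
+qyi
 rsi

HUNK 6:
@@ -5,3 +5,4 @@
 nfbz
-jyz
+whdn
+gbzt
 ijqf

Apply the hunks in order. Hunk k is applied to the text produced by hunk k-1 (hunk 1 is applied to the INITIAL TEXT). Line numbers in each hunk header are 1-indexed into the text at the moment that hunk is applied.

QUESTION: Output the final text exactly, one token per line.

Hunk 1: at line 5 remove [vyodx,kssb] add [exrrt,ywfwy] -> 11 lines: wqwqx sxus lco edzw ebw qybb exrrt ywfwy kcimg bthf nxis
Hunk 2: at line 3 remove [ebw,qybb,exrrt] add [ueik,nfbz] -> 10 lines: wqwqx sxus lco edzw ueik nfbz ywfwy kcimg bthf nxis
Hunk 3: at line 6 remove [ywfwy,kcimg] add [jyz,ijqf] -> 10 lines: wqwqx sxus lco edzw ueik nfbz jyz ijqf bthf nxis
Hunk 4: at line 1 remove [lco,edzw,ueik] add [rsi] -> 8 lines: wqwqx sxus rsi nfbz jyz ijqf bthf nxis
Hunk 5: at line 1 remove [sxus] add [ctc,qyi] -> 9 lines: wqwqx ctc qyi rsi nfbz jyz ijqf bthf nxis
Hunk 6: at line 5 remove [jyz] add [whdn,gbzt] -> 10 lines: wqwqx ctc qyi rsi nfbz whdn gbzt ijqf bthf nxis

Answer: wqwqx
ctc
qyi
rsi
nfbz
whdn
gbzt
ijqf
bthf
nxis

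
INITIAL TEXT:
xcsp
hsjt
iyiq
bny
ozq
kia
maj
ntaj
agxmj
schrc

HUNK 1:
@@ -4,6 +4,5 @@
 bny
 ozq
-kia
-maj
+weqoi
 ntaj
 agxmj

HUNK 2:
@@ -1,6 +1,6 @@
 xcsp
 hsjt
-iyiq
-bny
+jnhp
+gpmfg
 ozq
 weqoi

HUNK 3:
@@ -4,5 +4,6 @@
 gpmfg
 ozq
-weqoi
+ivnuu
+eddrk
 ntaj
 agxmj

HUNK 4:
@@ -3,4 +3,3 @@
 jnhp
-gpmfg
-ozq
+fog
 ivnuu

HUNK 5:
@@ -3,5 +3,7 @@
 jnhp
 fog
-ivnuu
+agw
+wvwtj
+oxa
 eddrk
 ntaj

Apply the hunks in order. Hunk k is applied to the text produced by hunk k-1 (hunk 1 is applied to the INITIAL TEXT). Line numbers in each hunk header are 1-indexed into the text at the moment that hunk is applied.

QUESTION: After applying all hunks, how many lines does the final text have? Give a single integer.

Hunk 1: at line 4 remove [kia,maj] add [weqoi] -> 9 lines: xcsp hsjt iyiq bny ozq weqoi ntaj agxmj schrc
Hunk 2: at line 1 remove [iyiq,bny] add [jnhp,gpmfg] -> 9 lines: xcsp hsjt jnhp gpmfg ozq weqoi ntaj agxmj schrc
Hunk 3: at line 4 remove [weqoi] add [ivnuu,eddrk] -> 10 lines: xcsp hsjt jnhp gpmfg ozq ivnuu eddrk ntaj agxmj schrc
Hunk 4: at line 3 remove [gpmfg,ozq] add [fog] -> 9 lines: xcsp hsjt jnhp fog ivnuu eddrk ntaj agxmj schrc
Hunk 5: at line 3 remove [ivnuu] add [agw,wvwtj,oxa] -> 11 lines: xcsp hsjt jnhp fog agw wvwtj oxa eddrk ntaj agxmj schrc
Final line count: 11

Answer: 11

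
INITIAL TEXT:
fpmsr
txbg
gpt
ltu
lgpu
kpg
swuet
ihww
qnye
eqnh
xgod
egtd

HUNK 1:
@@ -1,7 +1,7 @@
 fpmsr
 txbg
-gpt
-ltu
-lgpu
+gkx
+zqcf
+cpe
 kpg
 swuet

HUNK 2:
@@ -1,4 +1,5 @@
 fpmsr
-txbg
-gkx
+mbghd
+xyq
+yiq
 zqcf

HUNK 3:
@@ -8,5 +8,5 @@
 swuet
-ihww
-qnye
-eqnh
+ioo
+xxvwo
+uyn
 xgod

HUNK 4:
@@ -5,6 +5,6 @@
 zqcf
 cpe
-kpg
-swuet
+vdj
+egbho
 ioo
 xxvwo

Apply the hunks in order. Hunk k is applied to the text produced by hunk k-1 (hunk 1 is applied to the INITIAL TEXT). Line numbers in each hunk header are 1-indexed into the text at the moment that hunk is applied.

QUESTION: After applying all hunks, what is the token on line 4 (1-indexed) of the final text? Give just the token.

Hunk 1: at line 1 remove [gpt,ltu,lgpu] add [gkx,zqcf,cpe] -> 12 lines: fpmsr txbg gkx zqcf cpe kpg swuet ihww qnye eqnh xgod egtd
Hunk 2: at line 1 remove [txbg,gkx] add [mbghd,xyq,yiq] -> 13 lines: fpmsr mbghd xyq yiq zqcf cpe kpg swuet ihww qnye eqnh xgod egtd
Hunk 3: at line 8 remove [ihww,qnye,eqnh] add [ioo,xxvwo,uyn] -> 13 lines: fpmsr mbghd xyq yiq zqcf cpe kpg swuet ioo xxvwo uyn xgod egtd
Hunk 4: at line 5 remove [kpg,swuet] add [vdj,egbho] -> 13 lines: fpmsr mbghd xyq yiq zqcf cpe vdj egbho ioo xxvwo uyn xgod egtd
Final line 4: yiq

Answer: yiq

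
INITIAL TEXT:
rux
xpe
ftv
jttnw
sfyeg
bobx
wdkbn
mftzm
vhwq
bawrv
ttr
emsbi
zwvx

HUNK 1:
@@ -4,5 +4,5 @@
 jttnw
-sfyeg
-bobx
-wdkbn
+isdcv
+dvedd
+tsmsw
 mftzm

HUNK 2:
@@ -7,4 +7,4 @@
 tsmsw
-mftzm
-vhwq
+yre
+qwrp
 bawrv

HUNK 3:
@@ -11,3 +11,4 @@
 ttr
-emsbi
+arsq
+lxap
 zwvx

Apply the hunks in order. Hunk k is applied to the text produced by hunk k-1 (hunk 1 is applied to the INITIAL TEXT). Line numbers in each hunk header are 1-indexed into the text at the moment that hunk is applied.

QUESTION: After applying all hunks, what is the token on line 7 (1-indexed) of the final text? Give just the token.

Hunk 1: at line 4 remove [sfyeg,bobx,wdkbn] add [isdcv,dvedd,tsmsw] -> 13 lines: rux xpe ftv jttnw isdcv dvedd tsmsw mftzm vhwq bawrv ttr emsbi zwvx
Hunk 2: at line 7 remove [mftzm,vhwq] add [yre,qwrp] -> 13 lines: rux xpe ftv jttnw isdcv dvedd tsmsw yre qwrp bawrv ttr emsbi zwvx
Hunk 3: at line 11 remove [emsbi] add [arsq,lxap] -> 14 lines: rux xpe ftv jttnw isdcv dvedd tsmsw yre qwrp bawrv ttr arsq lxap zwvx
Final line 7: tsmsw

Answer: tsmsw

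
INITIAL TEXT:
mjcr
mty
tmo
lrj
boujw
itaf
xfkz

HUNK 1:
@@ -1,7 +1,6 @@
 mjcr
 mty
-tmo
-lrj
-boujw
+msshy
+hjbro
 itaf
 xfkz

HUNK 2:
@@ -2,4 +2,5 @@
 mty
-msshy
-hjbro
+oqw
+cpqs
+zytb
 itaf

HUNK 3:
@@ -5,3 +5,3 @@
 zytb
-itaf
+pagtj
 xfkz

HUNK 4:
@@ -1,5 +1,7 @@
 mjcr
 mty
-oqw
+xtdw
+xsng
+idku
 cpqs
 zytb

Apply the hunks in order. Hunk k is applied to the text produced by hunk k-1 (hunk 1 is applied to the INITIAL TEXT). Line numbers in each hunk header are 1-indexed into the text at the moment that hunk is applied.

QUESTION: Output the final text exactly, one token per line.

Answer: mjcr
mty
xtdw
xsng
idku
cpqs
zytb
pagtj
xfkz

Derivation:
Hunk 1: at line 1 remove [tmo,lrj,boujw] add [msshy,hjbro] -> 6 lines: mjcr mty msshy hjbro itaf xfkz
Hunk 2: at line 2 remove [msshy,hjbro] add [oqw,cpqs,zytb] -> 7 lines: mjcr mty oqw cpqs zytb itaf xfkz
Hunk 3: at line 5 remove [itaf] add [pagtj] -> 7 lines: mjcr mty oqw cpqs zytb pagtj xfkz
Hunk 4: at line 1 remove [oqw] add [xtdw,xsng,idku] -> 9 lines: mjcr mty xtdw xsng idku cpqs zytb pagtj xfkz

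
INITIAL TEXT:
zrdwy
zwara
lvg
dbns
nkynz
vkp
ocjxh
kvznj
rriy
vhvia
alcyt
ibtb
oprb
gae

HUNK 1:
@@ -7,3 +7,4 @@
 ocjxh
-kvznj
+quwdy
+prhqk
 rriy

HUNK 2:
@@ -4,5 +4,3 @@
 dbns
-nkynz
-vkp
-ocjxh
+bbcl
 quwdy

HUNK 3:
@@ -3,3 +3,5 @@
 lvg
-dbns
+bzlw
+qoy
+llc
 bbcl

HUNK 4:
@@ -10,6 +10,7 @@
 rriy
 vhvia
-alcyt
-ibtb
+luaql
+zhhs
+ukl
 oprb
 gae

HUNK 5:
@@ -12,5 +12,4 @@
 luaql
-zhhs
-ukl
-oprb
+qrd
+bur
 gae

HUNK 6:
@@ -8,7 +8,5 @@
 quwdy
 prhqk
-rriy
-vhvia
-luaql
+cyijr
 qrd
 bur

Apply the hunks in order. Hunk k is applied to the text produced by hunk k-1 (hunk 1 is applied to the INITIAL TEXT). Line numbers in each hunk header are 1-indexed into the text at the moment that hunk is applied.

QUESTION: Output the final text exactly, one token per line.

Hunk 1: at line 7 remove [kvznj] add [quwdy,prhqk] -> 15 lines: zrdwy zwara lvg dbns nkynz vkp ocjxh quwdy prhqk rriy vhvia alcyt ibtb oprb gae
Hunk 2: at line 4 remove [nkynz,vkp,ocjxh] add [bbcl] -> 13 lines: zrdwy zwara lvg dbns bbcl quwdy prhqk rriy vhvia alcyt ibtb oprb gae
Hunk 3: at line 3 remove [dbns] add [bzlw,qoy,llc] -> 15 lines: zrdwy zwara lvg bzlw qoy llc bbcl quwdy prhqk rriy vhvia alcyt ibtb oprb gae
Hunk 4: at line 10 remove [alcyt,ibtb] add [luaql,zhhs,ukl] -> 16 lines: zrdwy zwara lvg bzlw qoy llc bbcl quwdy prhqk rriy vhvia luaql zhhs ukl oprb gae
Hunk 5: at line 12 remove [zhhs,ukl,oprb] add [qrd,bur] -> 15 lines: zrdwy zwara lvg bzlw qoy llc bbcl quwdy prhqk rriy vhvia luaql qrd bur gae
Hunk 6: at line 8 remove [rriy,vhvia,luaql] add [cyijr] -> 13 lines: zrdwy zwara lvg bzlw qoy llc bbcl quwdy prhqk cyijr qrd bur gae

Answer: zrdwy
zwara
lvg
bzlw
qoy
llc
bbcl
quwdy
prhqk
cyijr
qrd
bur
gae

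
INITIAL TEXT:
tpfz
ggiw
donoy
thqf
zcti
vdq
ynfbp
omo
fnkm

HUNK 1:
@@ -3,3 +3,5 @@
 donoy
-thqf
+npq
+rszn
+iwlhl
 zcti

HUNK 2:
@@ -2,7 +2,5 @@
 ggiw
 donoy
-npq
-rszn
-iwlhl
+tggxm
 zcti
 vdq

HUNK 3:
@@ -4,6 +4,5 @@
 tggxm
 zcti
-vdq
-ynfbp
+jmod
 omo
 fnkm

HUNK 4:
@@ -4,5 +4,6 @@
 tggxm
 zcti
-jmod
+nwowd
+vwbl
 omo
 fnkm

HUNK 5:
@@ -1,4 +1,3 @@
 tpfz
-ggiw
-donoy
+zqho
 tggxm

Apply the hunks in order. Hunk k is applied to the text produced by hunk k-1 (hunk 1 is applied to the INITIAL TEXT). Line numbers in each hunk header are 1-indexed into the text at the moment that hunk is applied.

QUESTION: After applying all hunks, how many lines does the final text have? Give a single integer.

Answer: 8

Derivation:
Hunk 1: at line 3 remove [thqf] add [npq,rszn,iwlhl] -> 11 lines: tpfz ggiw donoy npq rszn iwlhl zcti vdq ynfbp omo fnkm
Hunk 2: at line 2 remove [npq,rszn,iwlhl] add [tggxm] -> 9 lines: tpfz ggiw donoy tggxm zcti vdq ynfbp omo fnkm
Hunk 3: at line 4 remove [vdq,ynfbp] add [jmod] -> 8 lines: tpfz ggiw donoy tggxm zcti jmod omo fnkm
Hunk 4: at line 4 remove [jmod] add [nwowd,vwbl] -> 9 lines: tpfz ggiw donoy tggxm zcti nwowd vwbl omo fnkm
Hunk 5: at line 1 remove [ggiw,donoy] add [zqho] -> 8 lines: tpfz zqho tggxm zcti nwowd vwbl omo fnkm
Final line count: 8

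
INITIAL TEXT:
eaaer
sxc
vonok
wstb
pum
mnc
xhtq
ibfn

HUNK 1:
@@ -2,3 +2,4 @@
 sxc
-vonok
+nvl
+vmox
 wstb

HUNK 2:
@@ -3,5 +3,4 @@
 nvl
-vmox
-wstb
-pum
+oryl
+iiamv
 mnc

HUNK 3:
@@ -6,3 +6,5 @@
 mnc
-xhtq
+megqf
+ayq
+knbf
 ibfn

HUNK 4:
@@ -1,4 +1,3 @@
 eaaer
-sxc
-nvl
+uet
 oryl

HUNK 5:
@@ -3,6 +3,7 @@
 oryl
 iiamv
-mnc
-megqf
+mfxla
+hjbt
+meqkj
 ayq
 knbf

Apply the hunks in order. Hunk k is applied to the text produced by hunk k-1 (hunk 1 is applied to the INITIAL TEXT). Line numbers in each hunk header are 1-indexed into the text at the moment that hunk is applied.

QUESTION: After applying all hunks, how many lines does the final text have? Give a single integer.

Answer: 10

Derivation:
Hunk 1: at line 2 remove [vonok] add [nvl,vmox] -> 9 lines: eaaer sxc nvl vmox wstb pum mnc xhtq ibfn
Hunk 2: at line 3 remove [vmox,wstb,pum] add [oryl,iiamv] -> 8 lines: eaaer sxc nvl oryl iiamv mnc xhtq ibfn
Hunk 3: at line 6 remove [xhtq] add [megqf,ayq,knbf] -> 10 lines: eaaer sxc nvl oryl iiamv mnc megqf ayq knbf ibfn
Hunk 4: at line 1 remove [sxc,nvl] add [uet] -> 9 lines: eaaer uet oryl iiamv mnc megqf ayq knbf ibfn
Hunk 5: at line 3 remove [mnc,megqf] add [mfxla,hjbt,meqkj] -> 10 lines: eaaer uet oryl iiamv mfxla hjbt meqkj ayq knbf ibfn
Final line count: 10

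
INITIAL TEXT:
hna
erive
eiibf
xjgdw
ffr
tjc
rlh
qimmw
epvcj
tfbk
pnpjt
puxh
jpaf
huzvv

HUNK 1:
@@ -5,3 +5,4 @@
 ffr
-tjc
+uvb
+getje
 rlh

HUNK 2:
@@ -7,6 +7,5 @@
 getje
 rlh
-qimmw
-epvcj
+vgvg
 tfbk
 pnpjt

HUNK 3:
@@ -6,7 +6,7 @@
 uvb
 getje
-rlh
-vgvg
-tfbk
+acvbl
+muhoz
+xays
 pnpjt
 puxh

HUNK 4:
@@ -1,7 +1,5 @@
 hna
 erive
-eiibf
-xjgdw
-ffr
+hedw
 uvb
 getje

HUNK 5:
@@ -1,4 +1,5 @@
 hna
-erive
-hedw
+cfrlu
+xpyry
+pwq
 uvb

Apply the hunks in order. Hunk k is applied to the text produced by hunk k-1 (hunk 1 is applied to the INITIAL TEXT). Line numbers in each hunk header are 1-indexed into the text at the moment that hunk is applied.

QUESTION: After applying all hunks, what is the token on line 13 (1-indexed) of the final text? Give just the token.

Answer: huzvv

Derivation:
Hunk 1: at line 5 remove [tjc] add [uvb,getje] -> 15 lines: hna erive eiibf xjgdw ffr uvb getje rlh qimmw epvcj tfbk pnpjt puxh jpaf huzvv
Hunk 2: at line 7 remove [qimmw,epvcj] add [vgvg] -> 14 lines: hna erive eiibf xjgdw ffr uvb getje rlh vgvg tfbk pnpjt puxh jpaf huzvv
Hunk 3: at line 6 remove [rlh,vgvg,tfbk] add [acvbl,muhoz,xays] -> 14 lines: hna erive eiibf xjgdw ffr uvb getje acvbl muhoz xays pnpjt puxh jpaf huzvv
Hunk 4: at line 1 remove [eiibf,xjgdw,ffr] add [hedw] -> 12 lines: hna erive hedw uvb getje acvbl muhoz xays pnpjt puxh jpaf huzvv
Hunk 5: at line 1 remove [erive,hedw] add [cfrlu,xpyry,pwq] -> 13 lines: hna cfrlu xpyry pwq uvb getje acvbl muhoz xays pnpjt puxh jpaf huzvv
Final line 13: huzvv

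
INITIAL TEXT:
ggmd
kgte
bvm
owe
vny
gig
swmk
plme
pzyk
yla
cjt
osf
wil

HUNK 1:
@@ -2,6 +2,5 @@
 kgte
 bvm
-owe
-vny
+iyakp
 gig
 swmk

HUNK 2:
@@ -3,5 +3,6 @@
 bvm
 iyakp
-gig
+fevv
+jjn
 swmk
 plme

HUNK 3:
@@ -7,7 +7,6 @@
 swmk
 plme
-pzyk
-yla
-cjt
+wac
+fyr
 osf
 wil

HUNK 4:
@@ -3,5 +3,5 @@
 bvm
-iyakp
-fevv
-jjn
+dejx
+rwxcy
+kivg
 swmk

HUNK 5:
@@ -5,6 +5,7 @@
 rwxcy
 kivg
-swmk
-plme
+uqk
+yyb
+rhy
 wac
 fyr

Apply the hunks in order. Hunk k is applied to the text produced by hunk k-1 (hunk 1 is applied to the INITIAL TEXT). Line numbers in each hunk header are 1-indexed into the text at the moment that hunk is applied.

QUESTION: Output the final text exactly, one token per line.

Hunk 1: at line 2 remove [owe,vny] add [iyakp] -> 12 lines: ggmd kgte bvm iyakp gig swmk plme pzyk yla cjt osf wil
Hunk 2: at line 3 remove [gig] add [fevv,jjn] -> 13 lines: ggmd kgte bvm iyakp fevv jjn swmk plme pzyk yla cjt osf wil
Hunk 3: at line 7 remove [pzyk,yla,cjt] add [wac,fyr] -> 12 lines: ggmd kgte bvm iyakp fevv jjn swmk plme wac fyr osf wil
Hunk 4: at line 3 remove [iyakp,fevv,jjn] add [dejx,rwxcy,kivg] -> 12 lines: ggmd kgte bvm dejx rwxcy kivg swmk plme wac fyr osf wil
Hunk 5: at line 5 remove [swmk,plme] add [uqk,yyb,rhy] -> 13 lines: ggmd kgte bvm dejx rwxcy kivg uqk yyb rhy wac fyr osf wil

Answer: ggmd
kgte
bvm
dejx
rwxcy
kivg
uqk
yyb
rhy
wac
fyr
osf
wil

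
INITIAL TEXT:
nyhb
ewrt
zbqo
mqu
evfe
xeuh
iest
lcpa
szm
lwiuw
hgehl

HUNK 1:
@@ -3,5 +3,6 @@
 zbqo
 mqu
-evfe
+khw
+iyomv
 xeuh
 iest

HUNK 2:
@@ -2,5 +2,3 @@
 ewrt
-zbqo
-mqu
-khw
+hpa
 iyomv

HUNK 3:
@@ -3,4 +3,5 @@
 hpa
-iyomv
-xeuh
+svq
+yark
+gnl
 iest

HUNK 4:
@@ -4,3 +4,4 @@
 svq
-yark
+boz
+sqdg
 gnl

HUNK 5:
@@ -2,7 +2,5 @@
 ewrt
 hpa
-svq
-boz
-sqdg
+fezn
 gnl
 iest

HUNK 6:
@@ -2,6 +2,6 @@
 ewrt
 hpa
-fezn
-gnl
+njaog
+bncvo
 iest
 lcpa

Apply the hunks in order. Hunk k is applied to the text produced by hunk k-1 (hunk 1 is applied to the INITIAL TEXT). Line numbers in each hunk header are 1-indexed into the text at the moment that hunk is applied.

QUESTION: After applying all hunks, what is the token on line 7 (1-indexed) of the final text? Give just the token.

Answer: lcpa

Derivation:
Hunk 1: at line 3 remove [evfe] add [khw,iyomv] -> 12 lines: nyhb ewrt zbqo mqu khw iyomv xeuh iest lcpa szm lwiuw hgehl
Hunk 2: at line 2 remove [zbqo,mqu,khw] add [hpa] -> 10 lines: nyhb ewrt hpa iyomv xeuh iest lcpa szm lwiuw hgehl
Hunk 3: at line 3 remove [iyomv,xeuh] add [svq,yark,gnl] -> 11 lines: nyhb ewrt hpa svq yark gnl iest lcpa szm lwiuw hgehl
Hunk 4: at line 4 remove [yark] add [boz,sqdg] -> 12 lines: nyhb ewrt hpa svq boz sqdg gnl iest lcpa szm lwiuw hgehl
Hunk 5: at line 2 remove [svq,boz,sqdg] add [fezn] -> 10 lines: nyhb ewrt hpa fezn gnl iest lcpa szm lwiuw hgehl
Hunk 6: at line 2 remove [fezn,gnl] add [njaog,bncvo] -> 10 lines: nyhb ewrt hpa njaog bncvo iest lcpa szm lwiuw hgehl
Final line 7: lcpa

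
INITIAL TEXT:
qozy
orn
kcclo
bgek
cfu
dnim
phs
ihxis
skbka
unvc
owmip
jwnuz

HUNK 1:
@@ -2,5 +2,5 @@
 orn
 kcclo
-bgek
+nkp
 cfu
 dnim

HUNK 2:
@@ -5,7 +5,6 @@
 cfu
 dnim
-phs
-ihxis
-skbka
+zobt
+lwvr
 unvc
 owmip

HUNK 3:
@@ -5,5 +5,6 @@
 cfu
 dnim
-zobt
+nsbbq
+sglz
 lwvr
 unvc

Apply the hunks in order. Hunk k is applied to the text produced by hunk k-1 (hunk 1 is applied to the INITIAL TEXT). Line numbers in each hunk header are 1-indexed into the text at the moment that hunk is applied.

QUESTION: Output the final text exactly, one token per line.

Hunk 1: at line 2 remove [bgek] add [nkp] -> 12 lines: qozy orn kcclo nkp cfu dnim phs ihxis skbka unvc owmip jwnuz
Hunk 2: at line 5 remove [phs,ihxis,skbka] add [zobt,lwvr] -> 11 lines: qozy orn kcclo nkp cfu dnim zobt lwvr unvc owmip jwnuz
Hunk 3: at line 5 remove [zobt] add [nsbbq,sglz] -> 12 lines: qozy orn kcclo nkp cfu dnim nsbbq sglz lwvr unvc owmip jwnuz

Answer: qozy
orn
kcclo
nkp
cfu
dnim
nsbbq
sglz
lwvr
unvc
owmip
jwnuz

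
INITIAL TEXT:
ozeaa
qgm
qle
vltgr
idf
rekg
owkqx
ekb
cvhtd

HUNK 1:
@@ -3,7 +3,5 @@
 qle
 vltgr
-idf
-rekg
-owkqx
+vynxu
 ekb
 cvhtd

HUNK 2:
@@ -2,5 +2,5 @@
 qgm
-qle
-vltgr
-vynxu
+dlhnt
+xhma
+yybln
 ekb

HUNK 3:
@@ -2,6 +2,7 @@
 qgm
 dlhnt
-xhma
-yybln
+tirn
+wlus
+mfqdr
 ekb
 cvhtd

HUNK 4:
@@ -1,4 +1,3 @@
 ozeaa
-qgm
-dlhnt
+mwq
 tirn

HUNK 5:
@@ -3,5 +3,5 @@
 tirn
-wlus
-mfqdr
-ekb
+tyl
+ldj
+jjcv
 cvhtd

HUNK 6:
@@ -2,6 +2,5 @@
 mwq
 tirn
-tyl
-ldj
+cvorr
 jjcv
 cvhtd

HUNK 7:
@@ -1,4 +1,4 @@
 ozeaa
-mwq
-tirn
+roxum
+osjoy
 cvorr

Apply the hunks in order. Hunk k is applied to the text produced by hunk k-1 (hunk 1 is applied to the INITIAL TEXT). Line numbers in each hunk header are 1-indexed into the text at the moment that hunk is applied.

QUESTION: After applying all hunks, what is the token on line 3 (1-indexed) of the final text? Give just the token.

Hunk 1: at line 3 remove [idf,rekg,owkqx] add [vynxu] -> 7 lines: ozeaa qgm qle vltgr vynxu ekb cvhtd
Hunk 2: at line 2 remove [qle,vltgr,vynxu] add [dlhnt,xhma,yybln] -> 7 lines: ozeaa qgm dlhnt xhma yybln ekb cvhtd
Hunk 3: at line 2 remove [xhma,yybln] add [tirn,wlus,mfqdr] -> 8 lines: ozeaa qgm dlhnt tirn wlus mfqdr ekb cvhtd
Hunk 4: at line 1 remove [qgm,dlhnt] add [mwq] -> 7 lines: ozeaa mwq tirn wlus mfqdr ekb cvhtd
Hunk 5: at line 3 remove [wlus,mfqdr,ekb] add [tyl,ldj,jjcv] -> 7 lines: ozeaa mwq tirn tyl ldj jjcv cvhtd
Hunk 6: at line 2 remove [tyl,ldj] add [cvorr] -> 6 lines: ozeaa mwq tirn cvorr jjcv cvhtd
Hunk 7: at line 1 remove [mwq,tirn] add [roxum,osjoy] -> 6 lines: ozeaa roxum osjoy cvorr jjcv cvhtd
Final line 3: osjoy

Answer: osjoy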